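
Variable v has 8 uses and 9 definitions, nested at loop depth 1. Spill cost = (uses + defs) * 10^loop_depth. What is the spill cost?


uses + defs = 8 + 9 = 17
10^1 = 10
Spill cost = 17 * 10 = 170

170


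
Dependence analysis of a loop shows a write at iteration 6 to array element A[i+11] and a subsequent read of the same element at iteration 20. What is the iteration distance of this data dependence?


Distance = read iteration - write iteration
= 20 - 6 = 14

14


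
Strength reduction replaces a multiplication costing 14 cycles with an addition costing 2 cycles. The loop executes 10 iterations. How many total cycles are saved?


Per-iteration saving = 14 - 2 = 12
Total saved = 10 * 12 = 120

120


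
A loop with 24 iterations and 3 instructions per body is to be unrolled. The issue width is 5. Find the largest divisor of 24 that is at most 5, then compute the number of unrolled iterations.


Largest divisor of 24 <= 5 is 4
New iterations = 24 / 4 = 6

6


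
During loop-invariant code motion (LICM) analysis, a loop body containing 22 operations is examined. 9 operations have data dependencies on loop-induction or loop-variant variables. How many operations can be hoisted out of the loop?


Invariant candidates = total - loop-dependent
= 22 - 9 = 13

13


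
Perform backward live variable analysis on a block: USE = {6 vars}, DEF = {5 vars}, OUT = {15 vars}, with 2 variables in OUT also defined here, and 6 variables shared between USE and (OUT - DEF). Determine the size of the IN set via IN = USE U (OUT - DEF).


OUT - DEF: 15 - 2 = 13
|IN| = |USE| + |OUT - DEF| - |USE ∩ (OUT - DEF)| = 6 + 13 - 6 = 13

13


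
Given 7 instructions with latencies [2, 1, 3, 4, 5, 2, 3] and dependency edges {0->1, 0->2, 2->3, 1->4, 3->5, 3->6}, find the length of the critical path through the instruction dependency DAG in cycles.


Compute longest path through dependency graph: dist(Ik) = max over predecessors of dist + latency(Ik).
dist(I0) = latency 2 = 2
dist(I1) = dist(I0) + 1 = 2 + 1 = 3
dist(I2) = dist(I0) + 3 = 2 + 3 = 5
dist(I3) = dist(I2) + 4 = 5 + 4 = 9
dist(I4) = dist(I1) + 5 = 3 + 5 = 8
dist(I5) = dist(I3) + 2 = 9 + 2 = 11
dist(I6) = dist(I3) + 3 = 9 + 3 = 12
Critical path = max dist = 12

12


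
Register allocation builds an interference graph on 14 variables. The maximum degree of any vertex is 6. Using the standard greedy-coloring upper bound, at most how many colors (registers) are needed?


Greedy coloring never needs more than (max_degree + 1) colors: when coloring a vertex, at most max_degree neighbors are already colored.
Upper bound = 6 + 1 = 7

7


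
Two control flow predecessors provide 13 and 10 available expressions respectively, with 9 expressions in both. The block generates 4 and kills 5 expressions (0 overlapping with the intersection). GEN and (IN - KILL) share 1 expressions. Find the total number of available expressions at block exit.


IN = intersection of predecessors = 9
IN - KILL = 9 - 0 = 9
|OUT| = |GEN| + |IN - KILL| - |GEN ∩ (IN - KILL)| = 4 + 9 - 1 = 12

12


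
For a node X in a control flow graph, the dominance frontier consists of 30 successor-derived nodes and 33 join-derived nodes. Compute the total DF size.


DF(X) = direct successor contributions + join point contributions
= 30 + 33 = 63

63


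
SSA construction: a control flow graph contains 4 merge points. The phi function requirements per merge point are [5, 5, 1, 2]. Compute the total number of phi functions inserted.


Total phi functions = sum of phi functions at each join node
= 5 + 5 + 1 + 2 = 13

13


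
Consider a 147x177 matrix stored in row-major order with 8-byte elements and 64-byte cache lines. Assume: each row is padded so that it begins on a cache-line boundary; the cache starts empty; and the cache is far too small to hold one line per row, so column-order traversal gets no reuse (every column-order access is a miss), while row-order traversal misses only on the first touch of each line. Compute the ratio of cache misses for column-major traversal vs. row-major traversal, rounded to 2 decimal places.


Each row occupies 177 * 8 = 1416 bytes and starts on a line boundary, so it spans ceil(1416 / 64) = 23 cache lines.
Row-major traversal misses (one per line touched): 147 * ceil(177 * 8 / 64) = 3381
Column-major traversal misses (no reuse, every access misses): 147 * 177 = 26019
Ratio = 26019 / 3381 = 7.7

7.7


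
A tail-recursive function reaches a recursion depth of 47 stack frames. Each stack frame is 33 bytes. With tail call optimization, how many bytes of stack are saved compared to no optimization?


Without TCO: 47 * 33 = 1551 bytes
With TCO: reuse 1 frame = 33 bytes
Savings = 1551 - 33 = 1518

1518


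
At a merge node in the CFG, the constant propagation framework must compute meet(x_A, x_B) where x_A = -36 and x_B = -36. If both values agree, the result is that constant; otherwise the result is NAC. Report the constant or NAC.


Meet operation: if both paths give the same constant, result is that constant; if they differ, result is NAC (not-a-constant).
Path A: -36, Path B: -36 -> equal
Result: constant -> -36

-36


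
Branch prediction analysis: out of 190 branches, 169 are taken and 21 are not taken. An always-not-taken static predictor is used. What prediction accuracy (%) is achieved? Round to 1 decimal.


Predictor: always-not-taken
Correct predictions = 21
Accuracy = 21 / 190 * 100 = 11.1%

11.1


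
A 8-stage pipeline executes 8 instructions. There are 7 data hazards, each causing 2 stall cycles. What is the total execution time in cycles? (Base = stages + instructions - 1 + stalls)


Base cycles = 8 + 8 - 1 = 15
Total stalls = 7 * 2 = 14
Total = 15 + 14 = 29

29


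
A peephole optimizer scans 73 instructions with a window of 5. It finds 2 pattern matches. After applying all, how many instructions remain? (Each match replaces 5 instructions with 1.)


Each match removes 4 instructions.
Total removed = 2 * 4 = 8
Remaining = 73 - 8 = 65

65


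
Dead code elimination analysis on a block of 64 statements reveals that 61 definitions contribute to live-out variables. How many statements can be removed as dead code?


Dead code = total statements - live definitions
= 64 - 61 = 3

3


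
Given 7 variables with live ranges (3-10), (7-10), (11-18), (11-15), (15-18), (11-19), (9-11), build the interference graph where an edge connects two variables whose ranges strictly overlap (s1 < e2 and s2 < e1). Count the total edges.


Check all pairs for overlapping intervals.
Two intervals (s1,e1) and (s2,e2) overlap if s1 < e2 and s2 < e1.
v0 (3-10) vs v1..v6: overlaps v1, v6 -> 2
v1 (7-10) vs v2..v6: overlaps v6 -> 1
v2 (11-18) vs v3..v6: overlaps v3, v4, v5 -> 3
v3 (11-15) vs v4..v6: overlaps v5 -> 1
v4 (15-18) vs v5..v6: overlaps v5 -> 1
v5 (11-19) vs v6: overlaps none -> 0
Total overlapping pairs = 2 + 1 + 3 + 1 + 1 + 0 = 8

8


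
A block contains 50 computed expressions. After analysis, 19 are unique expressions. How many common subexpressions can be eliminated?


CSE count = total expressions - unique expressions
= 50 - 19 = 31

31


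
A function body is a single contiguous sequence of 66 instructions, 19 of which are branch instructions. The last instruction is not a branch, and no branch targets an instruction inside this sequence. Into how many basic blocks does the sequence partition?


With no in-sequence branch targets, the leaders are the first instruction plus the instruction after each branch.
Number of basic blocks = branches + 1
= 19 + 1 = 20

20


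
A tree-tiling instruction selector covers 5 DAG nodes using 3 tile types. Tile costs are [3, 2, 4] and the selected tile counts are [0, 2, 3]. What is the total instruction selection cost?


Total cost = sum(count_i * cost_i)
= 0*3 + 2*2 + 3*4
= 16

16


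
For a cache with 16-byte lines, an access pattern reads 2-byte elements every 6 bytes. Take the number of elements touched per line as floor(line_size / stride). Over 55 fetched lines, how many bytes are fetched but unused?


Elements per line = floor(16 / 6) = 2
Bytes used per line = 2 * 2 = 4
Wasted per line = 16 - 4 = 12
Total wasted = 12 * 55 = 660

660


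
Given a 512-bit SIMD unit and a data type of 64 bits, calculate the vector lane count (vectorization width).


Width = SIMD bits / data type bits
= 512 / 64 = 8

8


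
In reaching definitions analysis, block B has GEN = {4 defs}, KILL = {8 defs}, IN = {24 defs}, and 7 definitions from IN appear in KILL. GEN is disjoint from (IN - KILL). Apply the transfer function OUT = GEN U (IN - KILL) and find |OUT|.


IN - KILL: 24 - 7 = 17 surviving definitions
OUT = GEN + surviving = 4 + 17 = 21

21


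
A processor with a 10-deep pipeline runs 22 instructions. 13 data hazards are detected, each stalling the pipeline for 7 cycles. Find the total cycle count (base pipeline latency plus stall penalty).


Base cycles = 10 + 22 - 1 = 31
Total stalls = 13 * 7 = 91
Total = 31 + 91 = 122

122


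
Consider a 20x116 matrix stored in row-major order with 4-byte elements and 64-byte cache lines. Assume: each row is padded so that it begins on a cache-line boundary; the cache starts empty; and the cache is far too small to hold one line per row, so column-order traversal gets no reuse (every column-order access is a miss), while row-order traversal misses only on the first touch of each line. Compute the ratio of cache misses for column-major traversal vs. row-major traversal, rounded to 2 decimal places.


Each row occupies 116 * 4 = 464 bytes and starts on a line boundary, so it spans ceil(464 / 64) = 8 cache lines.
Row-major traversal misses (one per line touched): 20 * ceil(116 * 4 / 64) = 160
Column-major traversal misses (no reuse, every access misses): 20 * 116 = 2320
Ratio = 2320 / 160 = 14.5

14.5


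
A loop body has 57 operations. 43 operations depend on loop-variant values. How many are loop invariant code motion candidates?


Invariant candidates = total - loop-dependent
= 57 - 43 = 14

14


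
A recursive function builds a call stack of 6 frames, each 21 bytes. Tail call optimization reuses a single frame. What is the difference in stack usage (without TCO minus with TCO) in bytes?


Without TCO: 6 * 21 = 126 bytes
With TCO: reuse 1 frame = 21 bytes
Savings = 126 - 21 = 105

105


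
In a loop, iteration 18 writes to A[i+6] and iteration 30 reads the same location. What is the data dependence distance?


Distance = read iteration - write iteration
= 30 - 18 = 12

12


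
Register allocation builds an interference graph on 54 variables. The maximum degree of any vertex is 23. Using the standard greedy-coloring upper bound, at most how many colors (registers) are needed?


Greedy coloring never needs more than (max_degree + 1) colors: when coloring a vertex, at most max_degree neighbors are already colored.
Upper bound = 23 + 1 = 24

24


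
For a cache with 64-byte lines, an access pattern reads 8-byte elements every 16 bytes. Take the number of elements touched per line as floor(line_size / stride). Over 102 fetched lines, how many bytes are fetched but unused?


Elements per line = floor(64 / 16) = 4
Bytes used per line = 4 * 8 = 32
Wasted per line = 64 - 32 = 32
Total wasted = 32 * 102 = 3264

3264


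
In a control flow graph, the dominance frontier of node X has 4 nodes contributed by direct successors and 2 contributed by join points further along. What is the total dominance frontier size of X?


DF(X) = direct successor contributions + join point contributions
= 4 + 2 = 6

6


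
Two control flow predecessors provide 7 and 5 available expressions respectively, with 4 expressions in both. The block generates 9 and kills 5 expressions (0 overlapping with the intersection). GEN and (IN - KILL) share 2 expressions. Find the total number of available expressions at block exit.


IN = intersection of predecessors = 4
IN - KILL = 4 - 0 = 4
|OUT| = |GEN| + |IN - KILL| - |GEN ∩ (IN - KILL)| = 9 + 4 - 2 = 11

11


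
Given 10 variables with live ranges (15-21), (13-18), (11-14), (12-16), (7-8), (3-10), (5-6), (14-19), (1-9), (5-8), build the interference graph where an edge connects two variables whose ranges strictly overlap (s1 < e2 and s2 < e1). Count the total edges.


Check all pairs for overlapping intervals.
Two intervals (s1,e1) and (s2,e2) overlap if s1 < e2 and s2 < e1.
v0 (15-21) vs v1..v9: overlaps v1, v3, v7 -> 3
v1 (13-18) vs v2..v9: overlaps v2, v3, v7 -> 3
v2 (11-14) vs v3..v9: overlaps v3 -> 1
v3 (12-16) vs v4..v9: overlaps v7 -> 1
v4 (7-8) vs v5..v9: overlaps v5, v8, v9 -> 3
v5 (3-10) vs v6..v9: overlaps v6, v8, v9 -> 3
v6 (5-6) vs v7..v9: overlaps v8, v9 -> 2
v7 (14-19) vs v8..v9: overlaps none -> 0
v8 (1-9) vs v9: overlaps v9 -> 1
Total overlapping pairs = 3 + 3 + 1 + 1 + 3 + 3 + 2 + 0 + 1 = 17

17


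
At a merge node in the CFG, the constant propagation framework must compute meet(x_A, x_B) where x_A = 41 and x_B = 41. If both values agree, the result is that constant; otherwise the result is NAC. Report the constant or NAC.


Meet operation: if both paths give the same constant, result is that constant; if they differ, result is NAC (not-a-constant).
Path A: 41, Path B: 41 -> equal
Result: constant -> 41

41


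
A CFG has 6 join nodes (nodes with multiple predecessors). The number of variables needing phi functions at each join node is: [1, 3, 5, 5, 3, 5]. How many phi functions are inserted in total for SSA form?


Total phi functions = sum of phi functions at each join node
= 1 + 3 + 5 + 5 + 3 + 5 = 22

22


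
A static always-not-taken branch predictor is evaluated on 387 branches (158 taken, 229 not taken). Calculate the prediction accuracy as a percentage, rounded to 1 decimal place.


Predictor: always-not-taken
Correct predictions = 229
Accuracy = 229 / 387 * 100 = 59.2%

59.2


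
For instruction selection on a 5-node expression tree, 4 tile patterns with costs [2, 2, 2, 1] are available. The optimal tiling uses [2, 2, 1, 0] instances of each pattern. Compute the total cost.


Total cost = sum(count_i * cost_i)
= 2*2 + 2*2 + 1*2 + 0*1
= 10

10


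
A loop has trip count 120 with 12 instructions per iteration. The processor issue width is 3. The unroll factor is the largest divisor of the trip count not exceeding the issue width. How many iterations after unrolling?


Largest divisor of 120 <= 3 is 3
New iterations = 120 / 3 = 40

40


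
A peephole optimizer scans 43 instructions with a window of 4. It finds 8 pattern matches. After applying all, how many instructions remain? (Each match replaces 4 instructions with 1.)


Each match removes 3 instructions.
Total removed = 8 * 3 = 24
Remaining = 43 - 24 = 19

19


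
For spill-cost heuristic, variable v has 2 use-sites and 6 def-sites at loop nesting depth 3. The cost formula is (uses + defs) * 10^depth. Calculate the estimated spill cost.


uses + defs = 2 + 6 = 8
10^3 = 1000
Spill cost = 8 * 1000 = 8000

8000


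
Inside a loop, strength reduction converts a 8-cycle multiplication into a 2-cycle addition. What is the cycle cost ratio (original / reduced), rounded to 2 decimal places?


Ratio = mult_cost / add_cost = 8 / 2 = 4.0

4.0


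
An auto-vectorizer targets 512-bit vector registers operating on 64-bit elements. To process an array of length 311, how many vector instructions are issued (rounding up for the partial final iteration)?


Width = 512 / 64 = 8 elements per vector op
Iterations = ceil(311 / 8) = 39

39


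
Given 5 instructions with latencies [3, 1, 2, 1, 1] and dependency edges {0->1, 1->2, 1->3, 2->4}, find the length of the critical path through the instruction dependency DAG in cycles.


Compute longest path through dependency graph: dist(Ik) = max over predecessors of dist + latency(Ik).
dist(I0) = latency 3 = 3
dist(I1) = dist(I0) + 1 = 3 + 1 = 4
dist(I2) = dist(I1) + 2 = 4 + 2 = 6
dist(I3) = dist(I1) + 1 = 4 + 1 = 5
dist(I4) = dist(I2) + 1 = 6 + 1 = 7
Critical path = max dist = 7

7


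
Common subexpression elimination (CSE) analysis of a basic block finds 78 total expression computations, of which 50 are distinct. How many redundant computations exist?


CSE count = total expressions - unique expressions
= 78 - 50 = 28

28


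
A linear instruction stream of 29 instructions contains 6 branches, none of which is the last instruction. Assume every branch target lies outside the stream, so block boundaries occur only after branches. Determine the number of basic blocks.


With no in-sequence branch targets, the leaders are the first instruction plus the instruction after each branch.
Number of basic blocks = branches + 1
= 6 + 1 = 7

7


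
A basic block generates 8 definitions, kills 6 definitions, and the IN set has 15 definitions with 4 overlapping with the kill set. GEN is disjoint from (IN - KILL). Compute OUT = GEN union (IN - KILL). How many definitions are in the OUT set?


IN - KILL: 15 - 4 = 11 surviving definitions
OUT = GEN + surviving = 8 + 11 = 19

19


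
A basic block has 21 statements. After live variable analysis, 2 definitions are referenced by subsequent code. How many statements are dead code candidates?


Dead code = total statements - live definitions
= 21 - 2 = 19

19


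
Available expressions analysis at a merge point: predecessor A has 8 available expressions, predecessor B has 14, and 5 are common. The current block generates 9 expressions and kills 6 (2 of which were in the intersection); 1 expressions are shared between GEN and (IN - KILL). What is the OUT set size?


IN = intersection of predecessors = 5
IN - KILL = 5 - 2 = 3
|OUT| = |GEN| + |IN - KILL| - |GEN ∩ (IN - KILL)| = 9 + 3 - 1 = 11

11


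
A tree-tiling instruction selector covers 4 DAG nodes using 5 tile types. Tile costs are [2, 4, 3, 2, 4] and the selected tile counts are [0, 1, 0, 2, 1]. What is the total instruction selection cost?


Total cost = sum(count_i * cost_i)
= 0*2 + 1*4 + 0*3 + 2*2 + 1*4
= 12

12


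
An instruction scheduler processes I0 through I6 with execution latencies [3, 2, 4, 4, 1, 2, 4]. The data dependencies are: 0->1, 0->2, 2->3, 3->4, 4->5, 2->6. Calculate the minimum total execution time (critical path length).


Compute longest path through dependency graph: dist(Ik) = max over predecessors of dist + latency(Ik).
dist(I0) = latency 3 = 3
dist(I1) = dist(I0) + 2 = 3 + 2 = 5
dist(I2) = dist(I0) + 4 = 3 + 4 = 7
dist(I3) = dist(I2) + 4 = 7 + 4 = 11
dist(I4) = dist(I3) + 1 = 11 + 1 = 12
dist(I5) = dist(I4) + 2 = 12 + 2 = 14
dist(I6) = dist(I2) + 4 = 7 + 4 = 11
Critical path = max dist = 14

14


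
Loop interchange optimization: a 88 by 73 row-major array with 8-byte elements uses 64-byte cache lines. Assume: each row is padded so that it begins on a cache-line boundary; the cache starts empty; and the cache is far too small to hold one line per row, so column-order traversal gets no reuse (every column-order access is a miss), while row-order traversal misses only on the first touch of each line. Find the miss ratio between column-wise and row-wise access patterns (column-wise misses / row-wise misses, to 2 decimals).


Each row occupies 73 * 8 = 584 bytes and starts on a line boundary, so it spans ceil(584 / 64) = 10 cache lines.
Row-major traversal misses (one per line touched): 88 * ceil(73 * 8 / 64) = 880
Column-major traversal misses (no reuse, every access misses): 88 * 73 = 6424
Ratio = 6424 / 880 = 7.3

7.3


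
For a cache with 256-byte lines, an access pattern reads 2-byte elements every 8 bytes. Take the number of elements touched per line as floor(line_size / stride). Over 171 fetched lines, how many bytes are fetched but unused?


Elements per line = floor(256 / 8) = 32
Bytes used per line = 32 * 2 = 64
Wasted per line = 256 - 64 = 192
Total wasted = 192 * 171 = 32832

32832


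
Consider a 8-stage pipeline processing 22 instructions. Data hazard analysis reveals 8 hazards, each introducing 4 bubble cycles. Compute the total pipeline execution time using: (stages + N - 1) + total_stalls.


Base cycles = 8 + 22 - 1 = 29
Total stalls = 8 * 4 = 32
Total = 29 + 32 = 61

61


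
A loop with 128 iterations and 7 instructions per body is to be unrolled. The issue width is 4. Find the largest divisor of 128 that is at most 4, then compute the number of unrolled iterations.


Largest divisor of 128 <= 4 is 4
New iterations = 128 / 4 = 32

32


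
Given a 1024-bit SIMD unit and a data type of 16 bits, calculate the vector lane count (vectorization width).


Width = SIMD bits / data type bits
= 1024 / 16 = 64

64


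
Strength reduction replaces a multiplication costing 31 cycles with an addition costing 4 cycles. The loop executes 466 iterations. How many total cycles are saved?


Per-iteration saving = 31 - 4 = 27
Total saved = 466 * 27 = 12582

12582


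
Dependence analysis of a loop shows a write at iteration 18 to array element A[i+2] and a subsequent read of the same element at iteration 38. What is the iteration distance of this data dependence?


Distance = read iteration - write iteration
= 38 - 18 = 20

20


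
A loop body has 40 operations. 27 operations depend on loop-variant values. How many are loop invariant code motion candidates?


Invariant candidates = total - loop-dependent
= 40 - 27 = 13

13


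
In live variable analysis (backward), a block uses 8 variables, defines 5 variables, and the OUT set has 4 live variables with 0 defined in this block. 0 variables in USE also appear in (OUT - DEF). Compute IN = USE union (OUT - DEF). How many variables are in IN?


OUT - DEF: 4 - 0 = 4
|IN| = |USE| + |OUT - DEF| - |USE ∩ (OUT - DEF)| = 8 + 4 - 0 = 12

12


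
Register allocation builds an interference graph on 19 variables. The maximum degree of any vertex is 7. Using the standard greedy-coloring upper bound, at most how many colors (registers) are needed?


Greedy coloring never needs more than (max_degree + 1) colors: when coloring a vertex, at most max_degree neighbors are already colored.
Upper bound = 7 + 1 = 8

8


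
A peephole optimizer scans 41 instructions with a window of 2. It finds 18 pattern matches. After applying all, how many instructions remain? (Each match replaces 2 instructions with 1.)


Each match removes 1 instructions.
Total removed = 18 * 1 = 18
Remaining = 41 - 18 = 23

23


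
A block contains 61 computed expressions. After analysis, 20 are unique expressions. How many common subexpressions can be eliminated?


CSE count = total expressions - unique expressions
= 61 - 20 = 41

41


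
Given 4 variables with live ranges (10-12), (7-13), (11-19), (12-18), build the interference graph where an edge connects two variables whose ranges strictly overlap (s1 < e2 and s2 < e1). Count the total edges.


Check all pairs for overlapping intervals.
Two intervals (s1,e1) and (s2,e2) overlap if s1 < e2 and s2 < e1.
v0 (10-12) vs v1..v3: overlaps v1, v2 -> 2
v1 (7-13) vs v2..v3: overlaps v2, v3 -> 2
v2 (11-19) vs v3: overlaps v3 -> 1
Total overlapping pairs = 2 + 2 + 1 = 5

5


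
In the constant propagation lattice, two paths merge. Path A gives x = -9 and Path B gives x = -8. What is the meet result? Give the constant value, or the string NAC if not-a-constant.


Meet operation: if both paths give the same constant, result is that constant; if they differ, result is NAC (not-a-constant).
Path A: -9, Path B: -8 -> differ
Result: not-a-constant -> NAC

NAC


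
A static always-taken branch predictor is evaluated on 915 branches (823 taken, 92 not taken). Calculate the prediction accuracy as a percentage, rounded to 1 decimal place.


Predictor: always-taken
Correct predictions = 823
Accuracy = 823 / 915 * 100 = 89.9%

89.9


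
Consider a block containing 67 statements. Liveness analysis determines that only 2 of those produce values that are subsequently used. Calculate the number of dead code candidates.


Dead code = total statements - live definitions
= 67 - 2 = 65

65


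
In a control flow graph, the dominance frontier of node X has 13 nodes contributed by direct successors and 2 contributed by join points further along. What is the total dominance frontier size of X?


DF(X) = direct successor contributions + join point contributions
= 13 + 2 = 15

15


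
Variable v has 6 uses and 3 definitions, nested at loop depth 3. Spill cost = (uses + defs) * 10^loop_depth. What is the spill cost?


uses + defs = 6 + 3 = 9
10^3 = 1000
Spill cost = 9 * 1000 = 9000

9000


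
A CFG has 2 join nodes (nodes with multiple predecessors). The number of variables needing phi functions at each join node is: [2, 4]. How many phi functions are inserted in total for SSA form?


Total phi functions = sum of phi functions at each join node
= 2 + 4 = 6

6


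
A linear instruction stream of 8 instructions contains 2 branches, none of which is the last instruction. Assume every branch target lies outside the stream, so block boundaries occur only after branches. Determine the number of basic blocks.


With no in-sequence branch targets, the leaders are the first instruction plus the instruction after each branch.
Number of basic blocks = branches + 1
= 2 + 1 = 3

3


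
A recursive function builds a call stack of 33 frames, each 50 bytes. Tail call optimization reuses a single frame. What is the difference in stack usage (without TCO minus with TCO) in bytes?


Without TCO: 33 * 50 = 1650 bytes
With TCO: reuse 1 frame = 50 bytes
Savings = 1650 - 50 = 1600

1600


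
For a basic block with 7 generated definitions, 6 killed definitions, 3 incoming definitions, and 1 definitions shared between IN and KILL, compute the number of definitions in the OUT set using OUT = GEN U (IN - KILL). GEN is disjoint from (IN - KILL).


IN - KILL: 3 - 1 = 2 surviving definitions
OUT = GEN + surviving = 7 + 2 = 9

9


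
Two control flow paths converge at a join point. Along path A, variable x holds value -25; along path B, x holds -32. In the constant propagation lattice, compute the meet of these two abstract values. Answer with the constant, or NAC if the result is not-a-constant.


Meet operation: if both paths give the same constant, result is that constant; if they differ, result is NAC (not-a-constant).
Path A: -25, Path B: -32 -> differ
Result: not-a-constant -> NAC

NAC


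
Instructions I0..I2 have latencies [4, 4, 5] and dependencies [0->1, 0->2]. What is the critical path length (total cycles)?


Compute longest path through dependency graph: dist(Ik) = max over predecessors of dist + latency(Ik).
dist(I0) = latency 4 = 4
dist(I1) = dist(I0) + 4 = 4 + 4 = 8
dist(I2) = dist(I0) + 5 = 4 + 5 = 9
Critical path = max dist = 9

9


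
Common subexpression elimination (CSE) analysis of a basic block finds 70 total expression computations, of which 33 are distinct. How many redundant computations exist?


CSE count = total expressions - unique expressions
= 70 - 33 = 37

37


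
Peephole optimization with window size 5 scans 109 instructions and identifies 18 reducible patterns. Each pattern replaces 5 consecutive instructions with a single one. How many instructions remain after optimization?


Each match removes 4 instructions.
Total removed = 18 * 4 = 72
Remaining = 109 - 72 = 37

37


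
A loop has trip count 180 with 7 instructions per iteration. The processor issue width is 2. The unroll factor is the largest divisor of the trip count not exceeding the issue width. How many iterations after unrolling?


Largest divisor of 180 <= 2 is 2
New iterations = 180 / 2 = 90

90


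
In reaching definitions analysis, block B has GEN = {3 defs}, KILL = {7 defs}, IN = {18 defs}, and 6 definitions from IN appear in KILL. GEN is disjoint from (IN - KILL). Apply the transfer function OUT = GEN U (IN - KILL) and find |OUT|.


IN - KILL: 18 - 6 = 12 surviving definitions
OUT = GEN + surviving = 3 + 12 = 15

15


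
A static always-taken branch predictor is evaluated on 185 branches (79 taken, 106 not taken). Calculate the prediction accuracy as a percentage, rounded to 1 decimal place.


Predictor: always-taken
Correct predictions = 79
Accuracy = 79 / 185 * 100 = 42.7%

42.7


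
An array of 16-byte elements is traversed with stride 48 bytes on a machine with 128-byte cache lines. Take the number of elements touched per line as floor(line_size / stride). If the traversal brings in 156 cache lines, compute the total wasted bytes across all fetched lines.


Elements per line = floor(128 / 48) = 2
Bytes used per line = 2 * 16 = 32
Wasted per line = 128 - 32 = 96
Total wasted = 96 * 156 = 14976

14976


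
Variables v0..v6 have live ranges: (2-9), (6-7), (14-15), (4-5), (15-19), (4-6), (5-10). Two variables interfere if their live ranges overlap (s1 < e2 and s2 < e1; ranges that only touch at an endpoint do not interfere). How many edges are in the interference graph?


Check all pairs for overlapping intervals.
Two intervals (s1,e1) and (s2,e2) overlap if s1 < e2 and s2 < e1.
v0 (2-9) vs v1..v6: overlaps v1, v3, v5, v6 -> 4
v1 (6-7) vs v2..v6: overlaps v6 -> 1
v2 (14-15) vs v3..v6: overlaps none -> 0
v3 (4-5) vs v4..v6: overlaps v5 -> 1
v4 (15-19) vs v5..v6: overlaps none -> 0
v5 (4-6) vs v6: overlaps v6 -> 1
Total overlapping pairs = 4 + 1 + 0 + 1 + 0 + 1 = 7

7


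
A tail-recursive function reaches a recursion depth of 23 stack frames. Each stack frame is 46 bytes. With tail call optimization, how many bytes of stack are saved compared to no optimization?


Without TCO: 23 * 46 = 1058 bytes
With TCO: reuse 1 frame = 46 bytes
Savings = 1058 - 46 = 1012

1012


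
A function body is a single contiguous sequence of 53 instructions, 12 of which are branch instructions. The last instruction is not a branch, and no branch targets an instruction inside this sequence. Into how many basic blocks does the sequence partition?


With no in-sequence branch targets, the leaders are the first instruction plus the instruction after each branch.
Number of basic blocks = branches + 1
= 12 + 1 = 13

13


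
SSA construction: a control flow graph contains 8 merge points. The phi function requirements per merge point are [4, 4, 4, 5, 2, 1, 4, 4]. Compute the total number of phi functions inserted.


Total phi functions = sum of phi functions at each join node
= 4 + 4 + 4 + 5 + 2 + 1 + 4 + 4 = 28

28


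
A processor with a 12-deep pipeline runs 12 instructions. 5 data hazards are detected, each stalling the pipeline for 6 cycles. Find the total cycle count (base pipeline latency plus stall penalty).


Base cycles = 12 + 12 - 1 = 23
Total stalls = 5 * 6 = 30
Total = 23 + 30 = 53

53


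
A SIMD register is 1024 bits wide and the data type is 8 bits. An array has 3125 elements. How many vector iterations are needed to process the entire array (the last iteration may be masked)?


Width = 1024 / 8 = 128 elements per vector op
Iterations = ceil(3125 / 128) = 25

25


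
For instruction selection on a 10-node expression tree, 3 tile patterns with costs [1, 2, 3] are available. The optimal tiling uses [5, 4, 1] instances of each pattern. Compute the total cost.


Total cost = sum(count_i * cost_i)
= 5*1 + 4*2 + 1*3
= 16

16


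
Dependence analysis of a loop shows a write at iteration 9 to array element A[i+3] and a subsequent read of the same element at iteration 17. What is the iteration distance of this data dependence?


Distance = read iteration - write iteration
= 17 - 9 = 8

8


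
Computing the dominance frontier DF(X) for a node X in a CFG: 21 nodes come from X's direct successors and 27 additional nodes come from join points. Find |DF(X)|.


DF(X) = direct successor contributions + join point contributions
= 21 + 27 = 48

48


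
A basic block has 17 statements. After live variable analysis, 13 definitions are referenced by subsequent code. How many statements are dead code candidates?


Dead code = total statements - live definitions
= 17 - 13 = 4

4


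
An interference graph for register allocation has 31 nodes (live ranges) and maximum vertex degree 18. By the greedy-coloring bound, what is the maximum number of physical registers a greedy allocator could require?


Greedy coloring never needs more than (max_degree + 1) colors: when coloring a vertex, at most max_degree neighbors are already colored.
Upper bound = 18 + 1 = 19

19


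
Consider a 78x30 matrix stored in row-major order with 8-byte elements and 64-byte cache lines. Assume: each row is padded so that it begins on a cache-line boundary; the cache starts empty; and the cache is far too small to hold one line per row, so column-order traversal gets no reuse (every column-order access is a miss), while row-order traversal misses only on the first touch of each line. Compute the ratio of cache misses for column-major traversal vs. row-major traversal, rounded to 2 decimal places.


Each row occupies 30 * 8 = 240 bytes and starts on a line boundary, so it spans ceil(240 / 64) = 4 cache lines.
Row-major traversal misses (one per line touched): 78 * ceil(30 * 8 / 64) = 312
Column-major traversal misses (no reuse, every access misses): 78 * 30 = 2340
Ratio = 2340 / 312 = 7.5

7.5


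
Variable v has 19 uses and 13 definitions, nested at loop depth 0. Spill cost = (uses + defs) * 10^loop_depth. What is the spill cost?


uses + defs = 19 + 13 = 32
10^0 = 1
Spill cost = 32 * 1 = 32

32


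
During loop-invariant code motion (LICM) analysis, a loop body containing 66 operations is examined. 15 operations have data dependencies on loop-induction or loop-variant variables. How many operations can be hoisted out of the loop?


Invariant candidates = total - loop-dependent
= 66 - 15 = 51

51


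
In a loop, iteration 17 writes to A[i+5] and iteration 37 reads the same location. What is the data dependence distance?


Distance = read iteration - write iteration
= 37 - 17 = 20

20


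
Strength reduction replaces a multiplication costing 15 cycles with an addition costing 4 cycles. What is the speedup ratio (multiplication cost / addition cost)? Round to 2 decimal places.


Ratio = mult_cost / add_cost = 15 / 4 = 3.75

3.75


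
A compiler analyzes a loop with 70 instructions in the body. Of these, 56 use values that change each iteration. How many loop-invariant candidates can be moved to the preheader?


Invariant candidates = total - loop-dependent
= 70 - 56 = 14

14


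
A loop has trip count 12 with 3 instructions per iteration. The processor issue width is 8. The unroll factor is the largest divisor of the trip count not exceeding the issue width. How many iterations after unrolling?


Largest divisor of 12 <= 8 is 6
New iterations = 12 / 6 = 2

2


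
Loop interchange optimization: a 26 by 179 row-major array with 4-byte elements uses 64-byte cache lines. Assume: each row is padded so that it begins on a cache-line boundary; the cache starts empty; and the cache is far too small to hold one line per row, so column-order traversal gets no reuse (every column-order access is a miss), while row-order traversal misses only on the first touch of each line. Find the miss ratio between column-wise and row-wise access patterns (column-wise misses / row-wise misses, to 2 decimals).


Each row occupies 179 * 4 = 716 bytes and starts on a line boundary, so it spans ceil(716 / 64) = 12 cache lines.
Row-major traversal misses (one per line touched): 26 * ceil(179 * 4 / 64) = 312
Column-major traversal misses (no reuse, every access misses): 26 * 179 = 4654
Ratio = 4654 / 312 = 14.92

14.92


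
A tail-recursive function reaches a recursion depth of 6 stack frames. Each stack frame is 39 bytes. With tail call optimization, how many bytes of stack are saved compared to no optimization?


Without TCO: 6 * 39 = 234 bytes
With TCO: reuse 1 frame = 39 bytes
Savings = 234 - 39 = 195

195


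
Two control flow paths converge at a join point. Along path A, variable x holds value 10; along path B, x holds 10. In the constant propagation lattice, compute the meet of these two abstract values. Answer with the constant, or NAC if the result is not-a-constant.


Meet operation: if both paths give the same constant, result is that constant; if they differ, result is NAC (not-a-constant).
Path A: 10, Path B: 10 -> equal
Result: constant -> 10

10


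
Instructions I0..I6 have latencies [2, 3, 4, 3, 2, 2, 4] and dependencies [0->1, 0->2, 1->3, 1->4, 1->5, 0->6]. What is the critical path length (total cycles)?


Compute longest path through dependency graph: dist(Ik) = max over predecessors of dist + latency(Ik).
dist(I0) = latency 2 = 2
dist(I1) = dist(I0) + 3 = 2 + 3 = 5
dist(I2) = dist(I0) + 4 = 2 + 4 = 6
dist(I3) = dist(I1) + 3 = 5 + 3 = 8
dist(I4) = dist(I1) + 2 = 5 + 2 = 7
dist(I5) = dist(I1) + 2 = 5 + 2 = 7
dist(I6) = dist(I0) + 4 = 2 + 4 = 6
Critical path = max dist = 8

8


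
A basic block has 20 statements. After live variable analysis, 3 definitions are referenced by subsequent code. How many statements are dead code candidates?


Dead code = total statements - live definitions
= 20 - 3 = 17

17


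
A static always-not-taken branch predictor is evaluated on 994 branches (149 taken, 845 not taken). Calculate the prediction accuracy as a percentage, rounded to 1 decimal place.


Predictor: always-not-taken
Correct predictions = 845
Accuracy = 845 / 994 * 100 = 85.0%

85.0


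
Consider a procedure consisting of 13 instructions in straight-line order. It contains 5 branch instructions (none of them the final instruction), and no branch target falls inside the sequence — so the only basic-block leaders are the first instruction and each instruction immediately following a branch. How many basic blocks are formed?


With no in-sequence branch targets, the leaders are the first instruction plus the instruction after each branch.
Number of basic blocks = branches + 1
= 5 + 1 = 6

6


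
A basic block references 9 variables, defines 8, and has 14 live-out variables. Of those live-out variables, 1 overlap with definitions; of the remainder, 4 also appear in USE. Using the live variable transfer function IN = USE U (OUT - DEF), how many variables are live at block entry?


OUT - DEF: 14 - 1 = 13
|IN| = |USE| + |OUT - DEF| - |USE ∩ (OUT - DEF)| = 9 + 13 - 4 = 18

18


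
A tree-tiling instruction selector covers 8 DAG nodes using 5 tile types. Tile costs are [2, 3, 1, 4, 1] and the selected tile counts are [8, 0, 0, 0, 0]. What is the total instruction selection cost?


Total cost = sum(count_i * cost_i)
= 8*2 + 0*3 + 0*1 + 0*4 + 0*1
= 16

16


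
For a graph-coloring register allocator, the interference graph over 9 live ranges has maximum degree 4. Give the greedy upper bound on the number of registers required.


Greedy coloring never needs more than (max_degree + 1) colors: when coloring a vertex, at most max_degree neighbors are already colored.
Upper bound = 4 + 1 = 5

5


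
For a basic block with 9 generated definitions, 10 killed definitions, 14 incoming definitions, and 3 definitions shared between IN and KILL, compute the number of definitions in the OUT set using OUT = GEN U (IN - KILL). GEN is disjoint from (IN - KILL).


IN - KILL: 14 - 3 = 11 surviving definitions
OUT = GEN + surviving = 9 + 11 = 20

20


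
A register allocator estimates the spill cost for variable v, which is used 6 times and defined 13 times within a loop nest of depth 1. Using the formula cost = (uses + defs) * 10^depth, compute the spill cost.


uses + defs = 6 + 13 = 19
10^1 = 10
Spill cost = 19 * 10 = 190

190


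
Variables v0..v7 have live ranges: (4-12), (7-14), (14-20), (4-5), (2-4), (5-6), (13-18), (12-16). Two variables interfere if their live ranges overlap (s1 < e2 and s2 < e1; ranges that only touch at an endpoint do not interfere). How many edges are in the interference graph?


Check all pairs for overlapping intervals.
Two intervals (s1,e1) and (s2,e2) overlap if s1 < e2 and s2 < e1.
v0 (4-12) vs v1..v7: overlaps v1, v3, v5 -> 3
v1 (7-14) vs v2..v7: overlaps v6, v7 -> 2
v2 (14-20) vs v3..v7: overlaps v6, v7 -> 2
v3 (4-5) vs v4..v7: overlaps none -> 0
v4 (2-4) vs v5..v7: overlaps none -> 0
v5 (5-6) vs v6..v7: overlaps none -> 0
v6 (13-18) vs v7: overlaps v7 -> 1
Total overlapping pairs = 3 + 2 + 2 + 0 + 0 + 0 + 1 = 8

8
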